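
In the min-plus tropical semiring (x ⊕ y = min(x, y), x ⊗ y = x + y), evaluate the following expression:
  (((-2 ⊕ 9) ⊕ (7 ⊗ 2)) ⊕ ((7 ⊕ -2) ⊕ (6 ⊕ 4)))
(((-2 ⊕ 9) ⊕ (7 ⊗ 2)) ⊕ ((7 ⊕ -2) ⊕ (6 ⊕ 4))) = -2

Expand innermost to outermost. Recall ⊕ takes the minimum of its arguments and ⊗ takes their sum. Working out the expression (((-2 ⊕ 9) ⊕ (7 ⊗ 2)) ⊕ ((7 ⊕ -2) ⊕ (6 ⊕ 4))) gives -2.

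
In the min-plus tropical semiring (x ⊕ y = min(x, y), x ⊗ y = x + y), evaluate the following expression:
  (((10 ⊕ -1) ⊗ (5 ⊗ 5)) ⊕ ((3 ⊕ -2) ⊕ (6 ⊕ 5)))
(((10 ⊕ -1) ⊗ (5 ⊗ 5)) ⊕ ((3 ⊕ -2) ⊕ (6 ⊕ 5))) = -2

Expand innermost to outermost. Recall ⊕ takes the minimum of its arguments and ⊗ takes their sum. Working out the expression (((10 ⊕ -1) ⊗ (5 ⊗ 5)) ⊕ ((3 ⊕ -2) ⊕ (6 ⊕ 5))) gives -2.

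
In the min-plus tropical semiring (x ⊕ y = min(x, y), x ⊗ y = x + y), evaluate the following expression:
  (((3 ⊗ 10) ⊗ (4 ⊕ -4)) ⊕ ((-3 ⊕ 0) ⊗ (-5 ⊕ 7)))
(((3 ⊗ 10) ⊗ (4 ⊕ -4)) ⊕ ((-3 ⊕ 0) ⊗ (-5 ⊕ 7))) = -8

Expand innermost to outermost. Recall ⊕ takes the minimum of its arguments and ⊗ takes their sum. Working out the expression (((3 ⊗ 10) ⊗ (4 ⊕ -4)) ⊕ ((-3 ⊕ 0) ⊗ (-5 ⊕ 7))) gives -8.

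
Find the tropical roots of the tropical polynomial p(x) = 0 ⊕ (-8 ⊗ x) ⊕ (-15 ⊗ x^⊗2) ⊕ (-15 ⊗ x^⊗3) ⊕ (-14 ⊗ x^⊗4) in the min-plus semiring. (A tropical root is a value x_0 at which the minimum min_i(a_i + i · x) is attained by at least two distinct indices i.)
Roots: {-1, 0, 7, 8}

Each tropical root is a break point of the lower envelope of the lines y = a_i + i · x (there are 5 lines, with slopes 0, 1, ..., 4). Only the lines that attain the minimum somewhere contribute to roots; other lines are dominated. Here the surviving (envelope) indices are i = 4, i = 3, i = 2, i = 1, i = 0.
Intersections between consecutive envelope lines give the roots: for adjacent envelope indices i < j the intersection is x = (a_i − a_j) / (j − i). Reading off the sorted break points: {-1, 0, 7, 8}.
Verification: at each break x_0, at least two indices attain the minimum of min_i(a_i + i · x_0).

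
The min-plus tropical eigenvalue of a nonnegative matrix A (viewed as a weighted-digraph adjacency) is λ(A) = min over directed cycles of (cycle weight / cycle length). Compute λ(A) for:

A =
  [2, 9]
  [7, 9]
λ(A) = 2

Enumerate directed cycles and compute their means (weight / length). Sample:
  cycle 0 → 0: weight = 2, length = 1, mean = 2/1 ≈ 2.000
  cycle 1 → 1: weight = 9, length = 1, mean = 9/1 ≈ 9.000
  cycle 0 → 1 → 0: weight = 16, length = 2, mean = 16/2 ≈ 8.000
  cycle 1 → 0 → 1: weight = 16, length = 2, mean = 16/2 ≈ 8.000
Minimum mean = 2.000, attained e.g. along the cycle 0 → 0 with weight 2 and length 1. So λ(A) = 2/1 = 2.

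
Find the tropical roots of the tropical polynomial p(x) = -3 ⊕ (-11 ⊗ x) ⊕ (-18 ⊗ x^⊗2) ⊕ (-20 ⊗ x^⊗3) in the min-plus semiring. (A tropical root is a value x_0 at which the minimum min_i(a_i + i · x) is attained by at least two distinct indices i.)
Roots: {2, 7, 8}

Each tropical root is a break point of the lower envelope of the lines y = a_i + i · x (there are 4 lines, with slopes 0, 1, ..., 3). Only the lines that attain the minimum somewhere contribute to roots; other lines are dominated. Here the surviving (envelope) indices are i = 3, i = 2, i = 1, i = 0.
Intersections between consecutive envelope lines give the roots: for adjacent envelope indices i < j the intersection is x = (a_i − a_j) / (j − i). Reading off the sorted break points: {2, 7, 8}.
Verification: at each break x_0, at least two indices attain the minimum of min_i(a_i + i · x_0).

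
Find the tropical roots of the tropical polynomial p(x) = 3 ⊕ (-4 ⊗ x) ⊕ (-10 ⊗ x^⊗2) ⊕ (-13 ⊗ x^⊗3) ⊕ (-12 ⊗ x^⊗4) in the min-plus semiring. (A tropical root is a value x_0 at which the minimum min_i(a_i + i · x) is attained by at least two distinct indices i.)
Roots: {-1, 3, 6, 7}

Each tropical root is a break point of the lower envelope of the lines y = a_i + i · x (there are 5 lines, with slopes 0, 1, ..., 4). Only the lines that attain the minimum somewhere contribute to roots; other lines are dominated. Here the surviving (envelope) indices are i = 4, i = 3, i = 2, i = 1, i = 0.
Intersections between consecutive envelope lines give the roots: for adjacent envelope indices i < j the intersection is x = (a_i − a_j) / (j − i). Reading off the sorted break points: {-1, 3, 6, 7}.
Verification: at each break x_0, at least two indices attain the minimum of min_i(a_i + i · x_0).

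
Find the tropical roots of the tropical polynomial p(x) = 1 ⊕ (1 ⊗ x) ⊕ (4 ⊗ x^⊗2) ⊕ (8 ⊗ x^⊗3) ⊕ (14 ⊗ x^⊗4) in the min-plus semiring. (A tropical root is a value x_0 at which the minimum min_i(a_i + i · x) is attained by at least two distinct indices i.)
Roots: {-6, -4, -3, 0}

Each tropical root is a break point of the lower envelope of the lines y = a_i + i · x (there are 5 lines, with slopes 0, 1, ..., 4). Only the lines that attain the minimum somewhere contribute to roots; other lines are dominated. Here the surviving (envelope) indices are i = 4, i = 3, i = 2, i = 1, i = 0.
Intersections between consecutive envelope lines give the roots: for adjacent envelope indices i < j the intersection is x = (a_i − a_j) / (j − i). Reading off the sorted break points: {-6, -4, -3, 0}.
Verification: at each break x_0, at least two indices attain the minimum of min_i(a_i + i · x_0).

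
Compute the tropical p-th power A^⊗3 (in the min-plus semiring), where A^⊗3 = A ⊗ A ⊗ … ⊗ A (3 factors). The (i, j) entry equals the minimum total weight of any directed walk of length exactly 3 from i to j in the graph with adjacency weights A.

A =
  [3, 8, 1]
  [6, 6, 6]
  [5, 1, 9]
A^⊗3 =
  [8, 5, 7]
  [12, 8, 10]
  [10, 7, 8]

Each entry (A^⊗3)_ij equals the minimum over all length-3 walks i = v_0 → v_1 → … → v_3 = j of Σ_t A[v_t][v_{t+1}]. For example, for (i, j) = (0, 2) we minimise over 9 possible intermediate vertex sequences; the minimum is 7, attained along the walk 0 → 0 → 0 → 2.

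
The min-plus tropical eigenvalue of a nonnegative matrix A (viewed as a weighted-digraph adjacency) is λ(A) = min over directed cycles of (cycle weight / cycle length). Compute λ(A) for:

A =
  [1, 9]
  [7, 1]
λ(A) = 1

Enumerate directed cycles and compute their means (weight / length). Sample:
  cycle 0 → 0: weight = 1, length = 1, mean = 1/1 ≈ 1.000
  cycle 1 → 1: weight = 1, length = 1, mean = 1/1 ≈ 1.000
  cycle 0 → 1 → 0: weight = 16, length = 2, mean = 16/2 ≈ 8.000
  cycle 1 → 0 → 1: weight = 16, length = 2, mean = 16/2 ≈ 8.000
Minimum mean = 1.000, attained e.g. along the cycle 0 → 0 with weight 1 and length 1. So λ(A) = 1/1 = 1.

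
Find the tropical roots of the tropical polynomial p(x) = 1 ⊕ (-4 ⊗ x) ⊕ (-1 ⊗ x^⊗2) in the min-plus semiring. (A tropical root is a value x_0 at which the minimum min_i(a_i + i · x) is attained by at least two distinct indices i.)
Roots: {-3, 5}

Each tropical root is a break point of the lower envelope of the lines y = a_i + i · x (there are 3 lines, with slopes 0, 1, ..., 2). Only the lines that attain the minimum somewhere contribute to roots; other lines are dominated. Here the surviving (envelope) indices are i = 2, i = 1, i = 0.
Intersections between consecutive envelope lines give the roots: for adjacent envelope indices i < j the intersection is x = (a_i − a_j) / (j − i). Reading off the sorted break points: {-3, 5}.
Verification: at each break x_0, at least two indices attain the minimum of min_i(a_i + i · x_0).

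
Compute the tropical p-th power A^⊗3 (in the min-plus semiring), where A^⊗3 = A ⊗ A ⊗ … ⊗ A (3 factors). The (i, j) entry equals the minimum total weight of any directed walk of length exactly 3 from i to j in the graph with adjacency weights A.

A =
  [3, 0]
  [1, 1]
A^⊗3 =
  [2, 1]
  [2, 2]

Each entry (A^⊗3)_ij equals the minimum over all length-3 walks i = v_0 → v_1 → … → v_3 = j of Σ_t A[v_t][v_{t+1}]. For example, for (i, j) = (0, 1) we minimise over 4 possible intermediate vertex sequences; the minimum is 1, attained along the walk 0 → 1 → 0 → 1.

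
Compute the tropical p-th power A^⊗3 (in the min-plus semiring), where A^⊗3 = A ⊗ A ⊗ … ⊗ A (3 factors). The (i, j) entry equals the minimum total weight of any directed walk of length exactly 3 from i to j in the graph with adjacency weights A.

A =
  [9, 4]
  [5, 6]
A^⊗3 =
  [15, 13]
  [14, 15]

Each entry (A^⊗3)_ij equals the minimum over all length-3 walks i = v_0 → v_1 → … → v_3 = j of Σ_t A[v_t][v_{t+1}]. For example, for (i, j) = (0, 1) we minimise over 4 possible intermediate vertex sequences; the minimum is 13, attained along the walk 0 → 1 → 0 → 1.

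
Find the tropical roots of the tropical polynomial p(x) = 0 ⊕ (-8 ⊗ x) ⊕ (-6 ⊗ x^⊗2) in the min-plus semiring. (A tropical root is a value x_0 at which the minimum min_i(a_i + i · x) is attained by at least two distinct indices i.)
Roots: {-2, 8}

Each tropical root is a break point of the lower envelope of the lines y = a_i + i · x (there are 3 lines, with slopes 0, 1, ..., 2). Only the lines that attain the minimum somewhere contribute to roots; other lines are dominated. Here the surviving (envelope) indices are i = 2, i = 1, i = 0.
Intersections between consecutive envelope lines give the roots: for adjacent envelope indices i < j the intersection is x = (a_i − a_j) / (j − i). Reading off the sorted break points: {-2, 8}.
Verification: at each break x_0, at least two indices attain the minimum of min_i(a_i + i · x_0).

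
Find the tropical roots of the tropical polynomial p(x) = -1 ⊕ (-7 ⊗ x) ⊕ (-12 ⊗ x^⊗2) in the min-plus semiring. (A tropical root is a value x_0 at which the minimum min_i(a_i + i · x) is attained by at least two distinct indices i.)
Roots: {5, 6}

Each tropical root is a break point of the lower envelope of the lines y = a_i + i · x (there are 3 lines, with slopes 0, 1, ..., 2). Only the lines that attain the minimum somewhere contribute to roots; other lines are dominated. Here the surviving (envelope) indices are i = 2, i = 1, i = 0.
Intersections between consecutive envelope lines give the roots: for adjacent envelope indices i < j the intersection is x = (a_i − a_j) / (j − i). Reading off the sorted break points: {5, 6}.
Verification: at each break x_0, at least two indices attain the minimum of min_i(a_i + i · x_0).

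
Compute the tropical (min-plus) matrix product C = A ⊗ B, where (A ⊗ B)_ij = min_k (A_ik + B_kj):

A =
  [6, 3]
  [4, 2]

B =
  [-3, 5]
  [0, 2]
A ⊗ B =
  [3, 5]
  [1, 4]

Apply the min-plus product entry-by-entry:
  C[0][0] = min over k of (A[0][0] + B[0][0] = 6 + -3 = 3, A[0][1] + B[1][0] = 3 + 0 = 3) = 3 (attained at k = 0)
  C[0][1] = min over k of (A[0][0] + B[0][1] = 6 + 5 = 11, A[0][1] + B[1][1] = 3 + 2 = 5) = 5 (attained at k = 1)
  C[1][0] = min over k of (A[1][0] + B[0][0] = 4 + -3 = 1, A[1][1] + B[1][0] = 2 + 0 = 2) = 1 (attained at k = 0)
  C[1][1] = min over k of (A[1][0] + B[0][1] = 4 + 5 = 9, A[1][1] + B[1][1] = 2 + 2 = 4) = 4 (attained at k = 1)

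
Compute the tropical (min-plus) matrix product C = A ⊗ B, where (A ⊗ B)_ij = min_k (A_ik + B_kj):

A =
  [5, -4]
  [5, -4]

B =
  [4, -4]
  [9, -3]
A ⊗ B =
  [5, -7]
  [5, -7]

Apply the min-plus product entry-by-entry:
  C[0][0] = min over k of (A[0][0] + B[0][0] = 5 + 4 = 9, A[0][1] + B[1][0] = -4 + 9 = 5) = 5 (attained at k = 1)
  C[0][1] = min over k of (A[0][0] + B[0][1] = 5 + -4 = 1, A[0][1] + B[1][1] = -4 + -3 = -7) = -7 (attained at k = 1)
  C[1][0] = min over k of (A[1][0] + B[0][0] = 5 + 4 = 9, A[1][1] + B[1][0] = -4 + 9 = 5) = 5 (attained at k = 1)
  C[1][1] = min over k of (A[1][0] + B[0][1] = 5 + -4 = 1, A[1][1] + B[1][1] = -4 + -3 = -7) = -7 (attained at k = 1)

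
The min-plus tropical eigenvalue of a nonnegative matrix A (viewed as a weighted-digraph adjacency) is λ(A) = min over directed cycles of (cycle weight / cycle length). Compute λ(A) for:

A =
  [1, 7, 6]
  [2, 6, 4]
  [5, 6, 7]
λ(A) = 1

Enumerate directed cycles and compute their means (weight / length). Sample:
  cycle 0 → 0: weight = 1, length = 1, mean = 1/1 ≈ 1.000
  cycle 1 → 1: weight = 6, length = 1, mean = 6/1 ≈ 6.000
  cycle 2 → 2: weight = 7, length = 1, mean = 7/1 ≈ 7.000
  cycle 0 → 1 → 0: weight = 9, length = 2, mean = 9/2 ≈ 4.500
  cycle 0 → 2 → 0: weight = 11, length = 2, mean = 11/2 ≈ 5.500
  cycle 1 → 0 → 1: weight = 9, length = 2, mean = 9/2 ≈ 4.500
Minimum mean = 1.000, attained e.g. along the cycle 0 → 0 with weight 1 and length 1. So λ(A) = 1/1 = 1.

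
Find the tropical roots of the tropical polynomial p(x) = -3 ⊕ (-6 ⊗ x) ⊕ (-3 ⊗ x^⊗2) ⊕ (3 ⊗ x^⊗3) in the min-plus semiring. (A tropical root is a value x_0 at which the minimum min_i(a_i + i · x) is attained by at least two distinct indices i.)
Roots: {-6, -3, 3}

Each tropical root is a break point of the lower envelope of the lines y = a_i + i · x (there are 4 lines, with slopes 0, 1, ..., 3). Only the lines that attain the minimum somewhere contribute to roots; other lines are dominated. Here the surviving (envelope) indices are i = 3, i = 2, i = 1, i = 0.
Intersections between consecutive envelope lines give the roots: for adjacent envelope indices i < j the intersection is x = (a_i − a_j) / (j − i). Reading off the sorted break points: {-6, -3, 3}.
Verification: at each break x_0, at least two indices attain the minimum of min_i(a_i + i · x_0).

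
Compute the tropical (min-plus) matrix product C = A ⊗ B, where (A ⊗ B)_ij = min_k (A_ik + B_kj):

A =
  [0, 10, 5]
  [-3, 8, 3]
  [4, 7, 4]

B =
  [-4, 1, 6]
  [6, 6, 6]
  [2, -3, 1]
A ⊗ B =
  [-4, 1, 6]
  [-7, -2, 3]
  [0, 1, 5]

Apply the min-plus product entry-by-entry:
  C[0][0] = min over k of (A[0][0] + B[0][0] = 0 + -4 = -4, A[0][1] + B[1][0] = 10 + 6 = 16, A[0][2] + B[2][0] = 5 + 2 = 7) = -4 (attained at k = 0)
  C[0][1] = min over k of (A[0][0] + B[0][1] = 0 + 1 = 1, A[0][1] + B[1][1] = 10 + 6 = 16, A[0][2] + B[2][1] = 5 + -3 = 2) = 1 (attained at k = 0)
  C[0][2] = min over k of (A[0][0] + B[0][2] = 0 + 6 = 6, A[0][1] + B[1][2] = 10 + 6 = 16, A[0][2] + B[2][2] = 5 + 1 = 6) = 6 (attained at k = 0)
  C[1][0] = min over k of (A[1][0] + B[0][0] = -3 + -4 = -7, A[1][1] + B[1][0] = 8 + 6 = 14, A[1][2] + B[2][0] = 3 + 2 = 5) = -7 (attained at k = 0)
  C[1][1] = min over k of (A[1][0] + B[0][1] = -3 + 1 = -2, A[1][1] + B[1][1] = 8 + 6 = 14, A[1][2] + B[2][1] = 3 + -3 = 0) = -2 (attained at k = 0)
  C[1][2] = min over k of (A[1][0] + B[0][2] = -3 + 6 = 3, A[1][1] + B[1][2] = 8 + 6 = 14, A[1][2] + B[2][2] = 3 + 1 = 4) = 3 (attained at k = 0)
  C[2][0] = min over k of (A[2][0] + B[0][0] = 4 + -4 = 0, A[2][1] + B[1][0] = 7 + 6 = 13, A[2][2] + B[2][0] = 4 + 2 = 6) = 0 (attained at k = 0)
  C[2][1] = min over k of (A[2][0] + B[0][1] = 4 + 1 = 5, A[2][1] + B[1][1] = 7 + 6 = 13, A[2][2] + B[2][1] = 4 + -3 = 1) = 1 (attained at k = 2)
  C[2][2] = min over k of (A[2][0] + B[0][2] = 4 + 6 = 10, A[2][1] + B[1][2] = 7 + 6 = 13, A[2][2] + B[2][2] = 4 + 1 = 5) = 5 (attained at k = 2)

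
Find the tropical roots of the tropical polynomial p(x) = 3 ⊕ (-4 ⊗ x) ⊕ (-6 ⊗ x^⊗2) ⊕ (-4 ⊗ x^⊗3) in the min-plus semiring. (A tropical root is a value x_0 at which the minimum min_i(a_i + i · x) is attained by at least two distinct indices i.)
Roots: {-2, 2, 7}

Each tropical root is a break point of the lower envelope of the lines y = a_i + i · x (there are 4 lines, with slopes 0, 1, ..., 3). Only the lines that attain the minimum somewhere contribute to roots; other lines are dominated. Here the surviving (envelope) indices are i = 3, i = 2, i = 1, i = 0.
Intersections between consecutive envelope lines give the roots: for adjacent envelope indices i < j the intersection is x = (a_i − a_j) / (j − i). Reading off the sorted break points: {-2, 2, 7}.
Verification: at each break x_0, at least two indices attain the minimum of min_i(a_i + i · x_0).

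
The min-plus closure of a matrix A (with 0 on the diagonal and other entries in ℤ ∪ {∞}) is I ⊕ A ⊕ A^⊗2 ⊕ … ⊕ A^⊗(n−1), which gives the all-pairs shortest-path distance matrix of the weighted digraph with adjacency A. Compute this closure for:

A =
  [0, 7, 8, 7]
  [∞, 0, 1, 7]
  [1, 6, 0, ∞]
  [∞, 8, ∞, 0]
Closure =
  [0, 7, 8, 7]
  [2, 0, 1, 7]
  [1, 6, 0, 8]
  [10, 8, 9, 0]

This is the Floyd-Warshall all-pairs shortest-path computation. For each intermediate vertex k = 0, 1, …, 3, update dist[i][j] ← min(dist[i][j], dist[i][k] + dist[k][j]). The final matrix gives, for each (i, j), the minimum total weight of any directed path from i to j (possibly empty when i = j).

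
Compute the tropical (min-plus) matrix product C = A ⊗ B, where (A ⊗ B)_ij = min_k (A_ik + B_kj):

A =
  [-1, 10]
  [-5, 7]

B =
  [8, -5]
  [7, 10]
A ⊗ B =
  [7, -6]
  [3, -10]

Apply the min-plus product entry-by-entry:
  C[0][0] = min over k of (A[0][0] + B[0][0] = -1 + 8 = 7, A[0][1] + B[1][0] = 10 + 7 = 17) = 7 (attained at k = 0)
  C[0][1] = min over k of (A[0][0] + B[0][1] = -1 + -5 = -6, A[0][1] + B[1][1] = 10 + 10 = 20) = -6 (attained at k = 0)
  C[1][0] = min over k of (A[1][0] + B[0][0] = -5 + 8 = 3, A[1][1] + B[1][0] = 7 + 7 = 14) = 3 (attained at k = 0)
  C[1][1] = min over k of (A[1][0] + B[0][1] = -5 + -5 = -10, A[1][1] + B[1][1] = 7 + 10 = 17) = -10 (attained at k = 0)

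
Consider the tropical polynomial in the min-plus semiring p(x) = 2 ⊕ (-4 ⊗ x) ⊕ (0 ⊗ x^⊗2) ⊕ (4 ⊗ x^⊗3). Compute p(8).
p(8) = 2

A tropical monomial a ⊗ x^⊗i evaluates to a + i · x. Evaluating each term at x = 8:
  Term 0 contributes 2 + 0 · 8 = 2
  Term 1 contributes -4 + 1 · 8 = 4
  Term 2 contributes 0 + 2 · 8 = 16
  Term 3 contributes 4 + 3 · 8 = 28
p(8) = ⊕ of these = min[2, 4, 16, 28] = 2.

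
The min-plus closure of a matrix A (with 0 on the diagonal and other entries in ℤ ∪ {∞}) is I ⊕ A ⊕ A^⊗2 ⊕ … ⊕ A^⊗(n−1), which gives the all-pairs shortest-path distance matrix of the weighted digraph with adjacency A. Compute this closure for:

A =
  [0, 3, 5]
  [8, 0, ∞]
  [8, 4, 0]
Closure =
  [0, 3, 5]
  [8, 0, 13]
  [8, 4, 0]

This is the Floyd-Warshall all-pairs shortest-path computation. For each intermediate vertex k = 0, 1, …, 2, update dist[i][j] ← min(dist[i][j], dist[i][k] + dist[k][j]). The final matrix gives, for each (i, j), the minimum total weight of any directed path from i to j (possibly empty when i = j).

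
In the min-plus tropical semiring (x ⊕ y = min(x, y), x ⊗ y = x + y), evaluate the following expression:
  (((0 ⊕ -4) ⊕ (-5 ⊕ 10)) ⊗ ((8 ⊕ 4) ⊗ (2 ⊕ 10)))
(((0 ⊕ -4) ⊕ (-5 ⊕ 10)) ⊗ ((8 ⊕ 4) ⊗ (2 ⊕ 10))) = 1

Expand innermost to outermost. Recall ⊕ takes the minimum of its arguments and ⊗ takes their sum. Working out the expression (((0 ⊕ -4) ⊕ (-5 ⊕ 10)) ⊗ ((8 ⊕ 4) ⊗ (2 ⊕ 10))) gives 1.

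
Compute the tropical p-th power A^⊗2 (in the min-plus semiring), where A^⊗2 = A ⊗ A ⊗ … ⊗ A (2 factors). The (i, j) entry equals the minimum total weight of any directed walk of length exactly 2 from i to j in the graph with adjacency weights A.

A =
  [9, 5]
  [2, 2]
A^⊗2 =
  [7, 7]
  [4, 4]

Each entry (A^⊗2)_ij equals the minimum over all length-2 walks i = v_0 → v_1 → … → v_2 = j of Σ_t A[v_t][v_{t+1}]. For example, for (i, j) = (0, 1) we minimise over 2 possible intermediate vertex sequences; the minimum is 7, attained along the walk 0 → 1 → 1.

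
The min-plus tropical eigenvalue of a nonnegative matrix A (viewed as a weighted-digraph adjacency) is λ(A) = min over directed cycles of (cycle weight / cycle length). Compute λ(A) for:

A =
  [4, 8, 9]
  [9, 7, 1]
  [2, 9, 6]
λ(A) = 11/3

Enumerate directed cycles and compute their means (weight / length). Sample:
  cycle 0 → 0: weight = 4, length = 1, mean = 4/1 ≈ 4.000
  cycle 1 → 1: weight = 7, length = 1, mean = 7/1 ≈ 7.000
  cycle 2 → 2: weight = 6, length = 1, mean = 6/1 ≈ 6.000
  cycle 0 → 1 → 0: weight = 17, length = 2, mean = 17/2 ≈ 8.500
  cycle 0 → 2 → 0: weight = 11, length = 2, mean = 11/2 ≈ 5.500
  cycle 1 → 0 → 1: weight = 17, length = 2, mean = 17/2 ≈ 8.500
Minimum mean = 3.667, attained e.g. along the cycle 0 → 1 → 2 → 0 with weight 11 and length 3. So λ(A) = 11/3 = 11/3.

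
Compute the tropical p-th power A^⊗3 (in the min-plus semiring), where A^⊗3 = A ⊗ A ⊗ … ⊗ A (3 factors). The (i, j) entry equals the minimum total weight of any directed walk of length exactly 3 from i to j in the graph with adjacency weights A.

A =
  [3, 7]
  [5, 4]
A^⊗3 =
  [9, 13]
  [11, 12]

Each entry (A^⊗3)_ij equals the minimum over all length-3 walks i = v_0 → v_1 → … → v_3 = j of Σ_t A[v_t][v_{t+1}]. For example, for (i, j) = (0, 1) we minimise over 4 possible intermediate vertex sequences; the minimum is 13, attained along the walk 0 → 0 → 0 → 1.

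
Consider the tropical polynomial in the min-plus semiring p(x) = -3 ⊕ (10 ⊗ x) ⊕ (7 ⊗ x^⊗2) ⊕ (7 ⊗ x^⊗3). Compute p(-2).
p(-2) = -3

A tropical monomial a ⊗ x^⊗i evaluates to a + i · x. Evaluating each term at x = -2:
  Term 0 contributes -3 + 0 · -2 = -3
  Term 1 contributes 10 + 1 · -2 = 8
  Term 2 contributes 7 + 2 · -2 = 3
  Term 3 contributes 7 + 3 · -2 = 1
p(-2) = ⊕ of these = min[-3, 8, 3, 1] = -3.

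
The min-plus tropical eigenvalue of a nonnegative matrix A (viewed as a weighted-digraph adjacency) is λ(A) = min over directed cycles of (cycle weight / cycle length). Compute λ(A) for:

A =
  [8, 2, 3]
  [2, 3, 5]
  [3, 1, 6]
λ(A) = 2

Enumerate directed cycles and compute their means (weight / length). Sample:
  cycle 0 → 0: weight = 8, length = 1, mean = 8/1 ≈ 8.000
  cycle 1 → 1: weight = 3, length = 1, mean = 3/1 ≈ 3.000
  cycle 2 → 2: weight = 6, length = 1, mean = 6/1 ≈ 6.000
  cycle 0 → 1 → 0: weight = 4, length = 2, mean = 4/2 ≈ 2.000
  cycle 0 → 2 → 0: weight = 6, length = 2, mean = 6/2 ≈ 3.000
  cycle 1 → 0 → 1: weight = 4, length = 2, mean = 4/2 ≈ 2.000
Minimum mean = 2.000, attained e.g. along the cycle 0 → 1 → 0 with weight 4 and length 2. So λ(A) = 4/2 = 2.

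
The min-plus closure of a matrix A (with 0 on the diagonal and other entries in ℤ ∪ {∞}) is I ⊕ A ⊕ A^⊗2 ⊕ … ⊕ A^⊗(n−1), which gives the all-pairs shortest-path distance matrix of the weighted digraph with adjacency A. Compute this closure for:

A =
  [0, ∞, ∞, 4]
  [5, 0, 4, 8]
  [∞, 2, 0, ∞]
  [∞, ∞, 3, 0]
Closure =
  [0, 9, 7, 4]
  [5, 0, 4, 8]
  [7, 2, 0, 10]
  [10, 5, 3, 0]

This is the Floyd-Warshall all-pairs shortest-path computation. For each intermediate vertex k = 0, 1, …, 3, update dist[i][j] ← min(dist[i][j], dist[i][k] + dist[k][j]). The final matrix gives, for each (i, j), the minimum total weight of any directed path from i to j (possibly empty when i = j).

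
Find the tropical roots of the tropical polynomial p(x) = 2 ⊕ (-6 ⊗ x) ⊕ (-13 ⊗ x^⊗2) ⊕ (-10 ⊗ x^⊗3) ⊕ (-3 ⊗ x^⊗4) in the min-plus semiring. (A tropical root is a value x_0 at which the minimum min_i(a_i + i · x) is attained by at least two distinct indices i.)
Roots: {-7, -3, 7, 8}

Each tropical root is a break point of the lower envelope of the lines y = a_i + i · x (there are 5 lines, with slopes 0, 1, ..., 4). Only the lines that attain the minimum somewhere contribute to roots; other lines are dominated. Here the surviving (envelope) indices are i = 4, i = 3, i = 2, i = 1, i = 0.
Intersections between consecutive envelope lines give the roots: for adjacent envelope indices i < j the intersection is x = (a_i − a_j) / (j − i). Reading off the sorted break points: {-7, -3, 7, 8}.
Verification: at each break x_0, at least two indices attain the minimum of min_i(a_i + i · x_0).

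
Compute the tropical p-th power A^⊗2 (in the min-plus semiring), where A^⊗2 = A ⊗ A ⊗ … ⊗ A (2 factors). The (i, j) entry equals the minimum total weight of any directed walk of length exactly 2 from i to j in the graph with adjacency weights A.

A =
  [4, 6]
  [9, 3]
A^⊗2 =
  [8, 9]
  [12, 6]

Each entry (A^⊗2)_ij equals the minimum over all length-2 walks i = v_0 → v_1 → … → v_2 = j of Σ_t A[v_t][v_{t+1}]. For example, for (i, j) = (0, 1) we minimise over 2 possible intermediate vertex sequences; the minimum is 9, attained along the walk 0 → 1 → 1.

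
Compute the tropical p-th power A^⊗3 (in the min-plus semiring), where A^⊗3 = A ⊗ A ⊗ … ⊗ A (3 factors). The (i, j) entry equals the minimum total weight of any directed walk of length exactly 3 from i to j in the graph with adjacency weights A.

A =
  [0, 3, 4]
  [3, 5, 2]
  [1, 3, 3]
A^⊗3 =
  [0, 3, 4]
  [3, 6, 7]
  [1, 4, 5]

Each entry (A^⊗3)_ij equals the minimum over all length-3 walks i = v_0 → v_1 → … → v_3 = j of Σ_t A[v_t][v_{t+1}]. For example, for (i, j) = (0, 2) we minimise over 9 possible intermediate vertex sequences; the minimum is 4, attained along the walk 0 → 0 → 0 → 2.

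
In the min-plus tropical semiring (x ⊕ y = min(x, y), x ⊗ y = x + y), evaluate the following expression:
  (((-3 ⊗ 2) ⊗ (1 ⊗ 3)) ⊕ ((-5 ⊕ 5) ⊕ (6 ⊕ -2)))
(((-3 ⊗ 2) ⊗ (1 ⊗ 3)) ⊕ ((-5 ⊕ 5) ⊕ (6 ⊕ -2))) = -5

Expand innermost to outermost. Recall ⊕ takes the minimum of its arguments and ⊗ takes their sum. Working out the expression (((-3 ⊗ 2) ⊗ (1 ⊗ 3)) ⊕ ((-5 ⊕ 5) ⊕ (6 ⊕ -2))) gives -5.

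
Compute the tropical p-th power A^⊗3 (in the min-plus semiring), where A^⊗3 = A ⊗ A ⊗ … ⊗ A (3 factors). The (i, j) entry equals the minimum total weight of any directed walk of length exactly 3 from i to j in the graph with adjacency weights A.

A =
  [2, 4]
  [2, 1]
A^⊗3 =
  [6, 6]
  [4, 3]

Each entry (A^⊗3)_ij equals the minimum over all length-3 walks i = v_0 → v_1 → … → v_3 = j of Σ_t A[v_t][v_{t+1}]. For example, for (i, j) = (0, 1) we minimise over 4 possible intermediate vertex sequences; the minimum is 6, attained along the walk 0 → 1 → 1 → 1.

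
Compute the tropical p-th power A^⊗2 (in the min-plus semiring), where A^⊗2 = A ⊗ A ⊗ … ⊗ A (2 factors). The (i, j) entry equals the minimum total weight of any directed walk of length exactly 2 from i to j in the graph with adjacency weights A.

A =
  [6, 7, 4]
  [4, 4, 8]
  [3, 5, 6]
A^⊗2 =
  [7, 9, 10]
  [8, 8, 8]
  [9, 9, 7]

Each entry (A^⊗2)_ij equals the minimum over all length-2 walks i = v_0 → v_1 → … → v_2 = j of Σ_t A[v_t][v_{t+1}]. For example, for (i, j) = (0, 2) we minimise over 3 possible intermediate vertex sequences; the minimum is 10, attained along the walk 0 → 0 → 2.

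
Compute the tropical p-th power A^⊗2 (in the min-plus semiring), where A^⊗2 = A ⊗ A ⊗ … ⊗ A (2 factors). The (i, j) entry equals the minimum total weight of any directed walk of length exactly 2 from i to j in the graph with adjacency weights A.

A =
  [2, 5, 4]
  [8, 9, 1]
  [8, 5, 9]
A^⊗2 =
  [4, 7, 6]
  [9, 6, 10]
  [10, 13, 6]

Each entry (A^⊗2)_ij equals the minimum over all length-2 walks i = v_0 → v_1 → … → v_2 = j of Σ_t A[v_t][v_{t+1}]. For example, for (i, j) = (0, 2) we minimise over 3 possible intermediate vertex sequences; the minimum is 6, attained along the walk 0 → 0 → 2.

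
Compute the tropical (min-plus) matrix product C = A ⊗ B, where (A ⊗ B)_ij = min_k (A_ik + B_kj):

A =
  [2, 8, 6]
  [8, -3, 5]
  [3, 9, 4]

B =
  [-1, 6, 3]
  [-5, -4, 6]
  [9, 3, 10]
A ⊗ B =
  [1, 4, 5]
  [-8, -7, 3]
  [2, 5, 6]

Apply the min-plus product entry-by-entry:
  C[0][0] = min over k of (A[0][0] + B[0][0] = 2 + -1 = 1, A[0][1] + B[1][0] = 8 + -5 = 3, A[0][2] + B[2][0] = 6 + 9 = 15) = 1 (attained at k = 0)
  C[0][1] = min over k of (A[0][0] + B[0][1] = 2 + 6 = 8, A[0][1] + B[1][1] = 8 + -4 = 4, A[0][2] + B[2][1] = 6 + 3 = 9) = 4 (attained at k = 1)
  C[0][2] = min over k of (A[0][0] + B[0][2] = 2 + 3 = 5, A[0][1] + B[1][2] = 8 + 6 = 14, A[0][2] + B[2][2] = 6 + 10 = 16) = 5 (attained at k = 0)
  C[1][0] = min over k of (A[1][0] + B[0][0] = 8 + -1 = 7, A[1][1] + B[1][0] = -3 + -5 = -8, A[1][2] + B[2][0] = 5 + 9 = 14) = -8 (attained at k = 1)
  C[1][1] = min over k of (A[1][0] + B[0][1] = 8 + 6 = 14, A[1][1] + B[1][1] = -3 + -4 = -7, A[1][2] + B[2][1] = 5 + 3 = 8) = -7 (attained at k = 1)
  C[1][2] = min over k of (A[1][0] + B[0][2] = 8 + 3 = 11, A[1][1] + B[1][2] = -3 + 6 = 3, A[1][2] + B[2][2] = 5 + 10 = 15) = 3 (attained at k = 1)
  C[2][0] = min over k of (A[2][0] + B[0][0] = 3 + -1 = 2, A[2][1] + B[1][0] = 9 + -5 = 4, A[2][2] + B[2][0] = 4 + 9 = 13) = 2 (attained at k = 0)
  C[2][1] = min over k of (A[2][0] + B[0][1] = 3 + 6 = 9, A[2][1] + B[1][1] = 9 + -4 = 5, A[2][2] + B[2][1] = 4 + 3 = 7) = 5 (attained at k = 1)
  C[2][2] = min over k of (A[2][0] + B[0][2] = 3 + 3 = 6, A[2][1] + B[1][2] = 9 + 6 = 15, A[2][2] + B[2][2] = 4 + 10 = 14) = 6 (attained at k = 0)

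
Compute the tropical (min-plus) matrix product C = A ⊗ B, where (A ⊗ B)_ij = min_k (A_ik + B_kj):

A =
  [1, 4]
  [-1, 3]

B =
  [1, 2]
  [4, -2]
A ⊗ B =
  [2, 2]
  [0, 1]

Apply the min-plus product entry-by-entry:
  C[0][0] = min over k of (A[0][0] + B[0][0] = 1 + 1 = 2, A[0][1] + B[1][0] = 4 + 4 = 8) = 2 (attained at k = 0)
  C[0][1] = min over k of (A[0][0] + B[0][1] = 1 + 2 = 3, A[0][1] + B[1][1] = 4 + -2 = 2) = 2 (attained at k = 1)
  C[1][0] = min over k of (A[1][0] + B[0][0] = -1 + 1 = 0, A[1][1] + B[1][0] = 3 + 4 = 7) = 0 (attained at k = 0)
  C[1][1] = min over k of (A[1][0] + B[0][1] = -1 + 2 = 1, A[1][1] + B[1][1] = 3 + -2 = 1) = 1 (attained at k = 0)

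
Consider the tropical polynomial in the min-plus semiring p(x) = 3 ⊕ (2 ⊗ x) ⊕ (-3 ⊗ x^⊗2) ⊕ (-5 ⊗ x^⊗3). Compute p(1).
p(1) = -2

A tropical monomial a ⊗ x^⊗i evaluates to a + i · x. Evaluating each term at x = 1:
  Term 0 contributes 3 + 0 · 1 = 3
  Term 1 contributes 2 + 1 · 1 = 3
  Term 2 contributes -3 + 2 · 1 = -1
  Term 3 contributes -5 + 3 · 1 = -2
p(1) = ⊕ of these = min[3, 3, -1, -2] = -2.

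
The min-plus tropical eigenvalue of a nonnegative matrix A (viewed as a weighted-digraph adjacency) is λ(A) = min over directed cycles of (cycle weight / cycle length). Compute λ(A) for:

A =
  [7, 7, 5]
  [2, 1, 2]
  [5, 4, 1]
λ(A) = 1

Enumerate directed cycles and compute their means (weight / length). Sample:
  cycle 0 → 0: weight = 7, length = 1, mean = 7/1 ≈ 7.000
  cycle 1 → 1: weight = 1, length = 1, mean = 1/1 ≈ 1.000
  cycle 2 → 2: weight = 1, length = 1, mean = 1/1 ≈ 1.000
  cycle 0 → 1 → 0: weight = 9, length = 2, mean = 9/2 ≈ 4.500
  cycle 0 → 2 → 0: weight = 10, length = 2, mean = 10/2 ≈ 5.000
  cycle 1 → 0 → 1: weight = 9, length = 2, mean = 9/2 ≈ 4.500
Minimum mean = 1.000, attained e.g. along the cycle 1 → 1 with weight 1 and length 1. So λ(A) = 1/1 = 1.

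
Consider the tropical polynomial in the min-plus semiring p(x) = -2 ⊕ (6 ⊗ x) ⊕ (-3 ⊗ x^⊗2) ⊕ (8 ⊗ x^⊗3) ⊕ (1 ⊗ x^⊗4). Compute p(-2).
p(-2) = -7

A tropical monomial a ⊗ x^⊗i evaluates to a + i · x. Evaluating each term at x = -2:
  Term 0 contributes -2 + 0 · -2 = -2
  Term 1 contributes 6 + 1 · -2 = 4
  Term 2 contributes -3 + 2 · -2 = -7
  Term 3 contributes 8 + 3 · -2 = 2
  Term 4 contributes 1 + 4 · -2 = -7
p(-2) = ⊕ of these = min[-2, 4, -7, 2, -7] = -7.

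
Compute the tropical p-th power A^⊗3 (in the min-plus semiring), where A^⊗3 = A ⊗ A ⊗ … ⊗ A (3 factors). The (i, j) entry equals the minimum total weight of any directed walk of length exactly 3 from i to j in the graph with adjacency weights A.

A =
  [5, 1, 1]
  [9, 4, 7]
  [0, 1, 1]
A^⊗3 =
  [2, 2, 2]
  [8, 8, 8]
  [1, 2, 2]

Each entry (A^⊗3)_ij equals the minimum over all length-3 walks i = v_0 → v_1 → … → v_3 = j of Σ_t A[v_t][v_{t+1}]. For example, for (i, j) = (0, 2) we minimise over 9 possible intermediate vertex sequences; the minimum is 2, attained along the walk 0 → 2 → 0 → 2.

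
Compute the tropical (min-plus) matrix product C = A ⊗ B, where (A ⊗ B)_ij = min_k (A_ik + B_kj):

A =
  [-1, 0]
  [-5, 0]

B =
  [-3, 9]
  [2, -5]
A ⊗ B =
  [-4, -5]
  [-8, -5]

Apply the min-plus product entry-by-entry:
  C[0][0] = min over k of (A[0][0] + B[0][0] = -1 + -3 = -4, A[0][1] + B[1][0] = 0 + 2 = 2) = -4 (attained at k = 0)
  C[0][1] = min over k of (A[0][0] + B[0][1] = -1 + 9 = 8, A[0][1] + B[1][1] = 0 + -5 = -5) = -5 (attained at k = 1)
  C[1][0] = min over k of (A[1][0] + B[0][0] = -5 + -3 = -8, A[1][1] + B[1][0] = 0 + 2 = 2) = -8 (attained at k = 0)
  C[1][1] = min over k of (A[1][0] + B[0][1] = -5 + 9 = 4, A[1][1] + B[1][1] = 0 + -5 = -5) = -5 (attained at k = 1)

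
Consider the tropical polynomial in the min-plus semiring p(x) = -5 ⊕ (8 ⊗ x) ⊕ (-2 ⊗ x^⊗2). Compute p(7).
p(7) = -5

A tropical monomial a ⊗ x^⊗i evaluates to a + i · x. Evaluating each term at x = 7:
  Term 0 contributes -5 + 0 · 7 = -5
  Term 1 contributes 8 + 1 · 7 = 15
  Term 2 contributes -2 + 2 · 7 = 12
p(7) = ⊕ of these = min[-5, 15, 12] = -5.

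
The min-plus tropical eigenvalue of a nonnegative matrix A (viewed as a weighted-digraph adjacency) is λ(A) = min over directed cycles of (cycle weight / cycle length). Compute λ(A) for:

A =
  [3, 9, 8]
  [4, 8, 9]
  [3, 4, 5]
λ(A) = 3

Enumerate directed cycles and compute their means (weight / length). Sample:
  cycle 0 → 0: weight = 3, length = 1, mean = 3/1 ≈ 3.000
  cycle 1 → 1: weight = 8, length = 1, mean = 8/1 ≈ 8.000
  cycle 2 → 2: weight = 5, length = 1, mean = 5/1 ≈ 5.000
  cycle 0 → 1 → 0: weight = 13, length = 2, mean = 13/2 ≈ 6.500
  cycle 0 → 2 → 0: weight = 11, length = 2, mean = 11/2 ≈ 5.500
  cycle 1 → 0 → 1: weight = 13, length = 2, mean = 13/2 ≈ 6.500
Minimum mean = 3.000, attained e.g. along the cycle 0 → 0 with weight 3 and length 1. So λ(A) = 3/1 = 3.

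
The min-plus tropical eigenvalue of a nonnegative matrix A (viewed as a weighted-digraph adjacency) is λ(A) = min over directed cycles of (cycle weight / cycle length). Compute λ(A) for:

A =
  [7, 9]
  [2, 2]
λ(A) = 2

Enumerate directed cycles and compute their means (weight / length). Sample:
  cycle 0 → 0: weight = 7, length = 1, mean = 7/1 ≈ 7.000
  cycle 1 → 1: weight = 2, length = 1, mean = 2/1 ≈ 2.000
  cycle 0 → 1 → 0: weight = 11, length = 2, mean = 11/2 ≈ 5.500
  cycle 1 → 0 → 1: weight = 11, length = 2, mean = 11/2 ≈ 5.500
Minimum mean = 2.000, attained e.g. along the cycle 1 → 1 with weight 2 and length 1. So λ(A) = 2/1 = 2.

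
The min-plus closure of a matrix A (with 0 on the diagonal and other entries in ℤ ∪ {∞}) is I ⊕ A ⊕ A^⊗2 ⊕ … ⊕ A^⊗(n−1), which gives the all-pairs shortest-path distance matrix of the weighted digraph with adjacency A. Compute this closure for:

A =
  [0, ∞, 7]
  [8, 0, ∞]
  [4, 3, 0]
Closure =
  [0, 10, 7]
  [8, 0, 15]
  [4, 3, 0]

This is the Floyd-Warshall all-pairs shortest-path computation. For each intermediate vertex k = 0, 1, …, 2, update dist[i][j] ← min(dist[i][j], dist[i][k] + dist[k][j]). The final matrix gives, for each (i, j), the minimum total weight of any directed path from i to j (possibly empty when i = j).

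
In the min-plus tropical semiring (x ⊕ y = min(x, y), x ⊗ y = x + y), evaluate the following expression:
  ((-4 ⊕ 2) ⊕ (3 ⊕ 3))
((-4 ⊕ 2) ⊕ (3 ⊕ 3)) = -4

Expand innermost to outermost. Recall ⊕ takes the minimum of its arguments and ⊗ takes their sum. Working out the expression ((-4 ⊕ 2) ⊕ (3 ⊕ 3)) gives -4.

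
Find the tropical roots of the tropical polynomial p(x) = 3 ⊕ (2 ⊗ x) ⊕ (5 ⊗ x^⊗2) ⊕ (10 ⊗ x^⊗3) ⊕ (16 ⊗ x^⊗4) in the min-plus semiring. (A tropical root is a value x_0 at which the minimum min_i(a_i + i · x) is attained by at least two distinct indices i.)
Roots: {-6, -5, -3, 1}

Each tropical root is a break point of the lower envelope of the lines y = a_i + i · x (there are 5 lines, with slopes 0, 1, ..., 4). Only the lines that attain the minimum somewhere contribute to roots; other lines are dominated. Here the surviving (envelope) indices are i = 4, i = 3, i = 2, i = 1, i = 0.
Intersections between consecutive envelope lines give the roots: for adjacent envelope indices i < j the intersection is x = (a_i − a_j) / (j − i). Reading off the sorted break points: {-6, -5, -3, 1}.
Verification: at each break x_0, at least two indices attain the minimum of min_i(a_i + i · x_0).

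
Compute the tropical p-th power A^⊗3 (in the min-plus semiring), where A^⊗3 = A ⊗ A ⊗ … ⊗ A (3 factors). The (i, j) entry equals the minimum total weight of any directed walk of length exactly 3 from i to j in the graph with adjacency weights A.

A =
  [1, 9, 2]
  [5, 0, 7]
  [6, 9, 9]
A^⊗3 =
  [3, 9, 4]
  [5, 0, 7]
  [8, 9, 9]

Each entry (A^⊗3)_ij equals the minimum over all length-3 walks i = v_0 → v_1 → … → v_3 = j of Σ_t A[v_t][v_{t+1}]. For example, for (i, j) = (0, 2) we minimise over 9 possible intermediate vertex sequences; the minimum is 4, attained along the walk 0 → 0 → 0 → 2.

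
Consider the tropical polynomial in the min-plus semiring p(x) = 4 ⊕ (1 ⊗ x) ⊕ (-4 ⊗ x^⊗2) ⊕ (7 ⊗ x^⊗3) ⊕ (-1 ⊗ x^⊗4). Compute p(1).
p(1) = -2

A tropical monomial a ⊗ x^⊗i evaluates to a + i · x. Evaluating each term at x = 1:
  Term 0 contributes 4 + 0 · 1 = 4
  Term 1 contributes 1 + 1 · 1 = 2
  Term 2 contributes -4 + 2 · 1 = -2
  Term 3 contributes 7 + 3 · 1 = 10
  Term 4 contributes -1 + 4 · 1 = 3
p(1) = ⊕ of these = min[4, 2, -2, 10, 3] = -2.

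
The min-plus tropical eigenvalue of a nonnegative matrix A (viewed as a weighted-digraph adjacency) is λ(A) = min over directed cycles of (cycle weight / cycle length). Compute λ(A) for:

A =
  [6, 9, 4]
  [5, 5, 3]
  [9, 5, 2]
λ(A) = 2

Enumerate directed cycles and compute their means (weight / length). Sample:
  cycle 0 → 0: weight = 6, length = 1, mean = 6/1 ≈ 6.000
  cycle 1 → 1: weight = 5, length = 1, mean = 5/1 ≈ 5.000
  cycle 2 → 2: weight = 2, length = 1, mean = 2/1 ≈ 2.000
  cycle 0 → 1 → 0: weight = 14, length = 2, mean = 14/2 ≈ 7.000
  cycle 0 → 2 → 0: weight = 13, length = 2, mean = 13/2 ≈ 6.500
  cycle 1 → 0 → 1: weight = 14, length = 2, mean = 14/2 ≈ 7.000
Minimum mean = 2.000, attained e.g. along the cycle 2 → 2 with weight 2 and length 1. So λ(A) = 2/1 = 2.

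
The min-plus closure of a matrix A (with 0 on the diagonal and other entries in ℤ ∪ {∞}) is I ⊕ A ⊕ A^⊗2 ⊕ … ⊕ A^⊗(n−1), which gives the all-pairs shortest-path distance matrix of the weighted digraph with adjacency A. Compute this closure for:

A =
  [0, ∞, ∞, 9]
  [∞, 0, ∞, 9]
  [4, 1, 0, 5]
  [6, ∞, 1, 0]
Closure =
  [0, 11, 10, 9]
  [14, 0, 10, 9]
  [4, 1, 0, 5]
  [5, 2, 1, 0]

This is the Floyd-Warshall all-pairs shortest-path computation. For each intermediate vertex k = 0, 1, …, 3, update dist[i][j] ← min(dist[i][j], dist[i][k] + dist[k][j]). The final matrix gives, for each (i, j), the minimum total weight of any directed path from i to j (possibly empty when i = j).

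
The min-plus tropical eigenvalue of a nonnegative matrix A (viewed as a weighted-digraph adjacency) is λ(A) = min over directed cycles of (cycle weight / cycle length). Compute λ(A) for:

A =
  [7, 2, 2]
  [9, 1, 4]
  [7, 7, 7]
λ(A) = 1

Enumerate directed cycles and compute their means (weight / length). Sample:
  cycle 0 → 0: weight = 7, length = 1, mean = 7/1 ≈ 7.000
  cycle 1 → 1: weight = 1, length = 1, mean = 1/1 ≈ 1.000
  cycle 2 → 2: weight = 7, length = 1, mean = 7/1 ≈ 7.000
  cycle 0 → 1 → 0: weight = 11, length = 2, mean = 11/2 ≈ 5.500
  cycle 0 → 2 → 0: weight = 9, length = 2, mean = 9/2 ≈ 4.500
  cycle 1 → 0 → 1: weight = 11, length = 2, mean = 11/2 ≈ 5.500
Minimum mean = 1.000, attained e.g. along the cycle 1 → 1 with weight 1 and length 1. So λ(A) = 1/1 = 1.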